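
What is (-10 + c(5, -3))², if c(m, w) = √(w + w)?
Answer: (10 - I*√6)² ≈ 94.0 - 48.99*I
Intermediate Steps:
c(m, w) = √2*√w (c(m, w) = √(2*w) = √2*√w)
(-10 + c(5, -3))² = (-10 + √2*√(-3))² = (-10 + √2*(I*√3))² = (-10 + I*√6)²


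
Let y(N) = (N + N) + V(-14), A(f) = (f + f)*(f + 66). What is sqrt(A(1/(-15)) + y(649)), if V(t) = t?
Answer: sqrt(286922)/15 ≈ 35.710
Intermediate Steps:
A(f) = 2*f*(66 + f) (A(f) = (2*f)*(66 + f) = 2*f*(66 + f))
y(N) = -14 + 2*N (y(N) = (N + N) - 14 = 2*N - 14 = -14 + 2*N)
sqrt(A(1/(-15)) + y(649)) = sqrt(2*(66 + 1/(-15))/(-15) + (-14 + 2*649)) = sqrt(2*(-1/15)*(66 - 1/15) + (-14 + 1298)) = sqrt(2*(-1/15)*(989/15) + 1284) = sqrt(-1978/225 + 1284) = sqrt(286922/225) = sqrt(286922)/15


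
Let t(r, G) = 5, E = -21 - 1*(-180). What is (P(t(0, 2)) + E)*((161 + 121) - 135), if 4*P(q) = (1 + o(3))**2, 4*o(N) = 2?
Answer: 375291/16 ≈ 23456.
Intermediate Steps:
o(N) = 1/2 (o(N) = (1/4)*2 = 1/2)
E = 159 (E = -21 + 180 = 159)
P(q) = 9/16 (P(q) = (1 + 1/2)**2/4 = (3/2)**2/4 = (1/4)*(9/4) = 9/16)
(P(t(0, 2)) + E)*((161 + 121) - 135) = (9/16 + 159)*((161 + 121) - 135) = 2553*(282 - 135)/16 = (2553/16)*147 = 375291/16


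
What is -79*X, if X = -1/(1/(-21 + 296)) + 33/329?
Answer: 7144918/329 ≈ 21717.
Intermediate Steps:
X = -90442/329 (X = -1/(1/275) + 33*(1/329) = -1/1/275 + 33/329 = -1*275 + 33/329 = -275 + 33/329 = -90442/329 ≈ -274.90)
-79*X = -79*(-90442/329) = 7144918/329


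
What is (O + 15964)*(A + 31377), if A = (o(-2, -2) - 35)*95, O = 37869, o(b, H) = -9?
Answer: 1464096101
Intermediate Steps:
A = -4180 (A = (-9 - 35)*95 = -44*95 = -4180)
(O + 15964)*(A + 31377) = (37869 + 15964)*(-4180 + 31377) = 53833*27197 = 1464096101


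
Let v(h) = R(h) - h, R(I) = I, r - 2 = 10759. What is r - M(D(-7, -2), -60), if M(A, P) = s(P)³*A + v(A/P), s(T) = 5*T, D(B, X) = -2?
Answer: -53989239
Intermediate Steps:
r = 10761 (r = 2 + 10759 = 10761)
v(h) = 0 (v(h) = h - h = 0)
M(A, P) = 125*A*P³ (M(A, P) = (5*P)³*A + 0 = (125*P³)*A + 0 = 125*A*P³ + 0 = 125*A*P³)
r - M(D(-7, -2), -60) = 10761 - 125*(-2)*(-60)³ = 10761 - 125*(-2)*(-216000) = 10761 - 1*54000000 = 10761 - 54000000 = -53989239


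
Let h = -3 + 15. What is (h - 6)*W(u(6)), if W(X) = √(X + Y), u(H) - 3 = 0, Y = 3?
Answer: 6*√6 ≈ 14.697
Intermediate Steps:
u(H) = 3 (u(H) = 3 + 0 = 3)
h = 12
W(X) = √(3 + X) (W(X) = √(X + 3) = √(3 + X))
(h - 6)*W(u(6)) = (12 - 6)*√(3 + 3) = 6*√6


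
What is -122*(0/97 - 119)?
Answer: 14518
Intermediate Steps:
-122*(0/97 - 119) = -122*(0*(1/97) - 119) = -122*(0 - 119) = -122*(-119) = 14518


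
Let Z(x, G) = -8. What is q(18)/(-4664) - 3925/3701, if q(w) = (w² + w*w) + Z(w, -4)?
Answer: -2584355/2157683 ≈ -1.1977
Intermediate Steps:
q(w) = -8 + 2*w² (q(w) = (w² + w*w) - 8 = (w² + w²) - 8 = 2*w² - 8 = -8 + 2*w²)
q(18)/(-4664) - 3925/3701 = (-8 + 2*18²)/(-4664) - 3925/3701 = (-8 + 2*324)*(-1/4664) - 3925*1/3701 = (-8 + 648)*(-1/4664) - 3925/3701 = 640*(-1/4664) - 3925/3701 = -80/583 - 3925/3701 = -2584355/2157683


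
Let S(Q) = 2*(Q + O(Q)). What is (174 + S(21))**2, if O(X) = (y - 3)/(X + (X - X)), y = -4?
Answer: 417316/9 ≈ 46368.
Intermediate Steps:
O(X) = -7/X (O(X) = (-4 - 3)/(X + (X - X)) = -7/(X + 0) = -7/X)
S(Q) = -14/Q + 2*Q (S(Q) = 2*(Q - 7/Q) = -14/Q + 2*Q)
(174 + S(21))**2 = (174 + (-14/21 + 2*21))**2 = (174 + (-14*1/21 + 42))**2 = (174 + (-2/3 + 42))**2 = (174 + 124/3)**2 = (646/3)**2 = 417316/9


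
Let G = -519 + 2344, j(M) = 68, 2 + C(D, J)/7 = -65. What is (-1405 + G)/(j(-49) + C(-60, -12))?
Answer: -420/401 ≈ -1.0474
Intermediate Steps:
C(D, J) = -469 (C(D, J) = -14 + 7*(-65) = -14 - 455 = -469)
G = 1825
(-1405 + G)/(j(-49) + C(-60, -12)) = (-1405 + 1825)/(68 - 469) = 420/(-401) = 420*(-1/401) = -420/401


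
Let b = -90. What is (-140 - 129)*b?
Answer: 24210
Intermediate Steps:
(-140 - 129)*b = (-140 - 129)*(-90) = -269*(-90) = 24210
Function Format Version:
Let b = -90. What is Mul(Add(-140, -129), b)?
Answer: 24210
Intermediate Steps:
Mul(Add(-140, -129), b) = Mul(Add(-140, -129), -90) = Mul(-269, -90) = 24210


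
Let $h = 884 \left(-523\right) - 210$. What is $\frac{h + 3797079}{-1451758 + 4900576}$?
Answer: $\frac{3334537}{3448818} \approx 0.96686$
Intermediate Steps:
$h = -462542$ ($h = -462332 - 210 = -462542$)
$\frac{h + 3797079}{-1451758 + 4900576} = \frac{-462542 + 3797079}{-1451758 + 4900576} = \frac{3334537}{3448818}$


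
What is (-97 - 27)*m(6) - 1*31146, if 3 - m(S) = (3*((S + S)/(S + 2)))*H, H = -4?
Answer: -33750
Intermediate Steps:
m(S) = 3 + 24*S/(2 + S) (m(S) = 3 - 3*((S + S)/(S + 2))*(-4) = 3 - 3*((2*S)/(2 + S))*(-4) = 3 - 3*(2*S/(2 + S))*(-4) = 3 - 6*S/(2 + S)*(-4) = 3 - (-24)*S/(2 + S) = 3 + 24*S/(2 + S))
(-97 - 27)*m(6) - 1*31146 = (-97 - 27)*(3*(2 + 9*6)/(2 + 6)) - 1*31146 = -372*(2 + 54)/8 - 31146 = -372*56/8 - 31146 = -124*21 - 31146 = -2604 - 31146 = -33750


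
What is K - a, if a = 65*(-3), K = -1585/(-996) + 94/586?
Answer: 57417677/291828 ≈ 196.75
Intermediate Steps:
K = 511217/291828 (K = -1585*(-1/996) + 94*(1/586) = 1585/996 + 47/293 = 511217/291828 ≈ 1.7518)
a = -195
K - a = 511217/291828 - 1*(-195) = 511217/291828 + 195 = 57417677/291828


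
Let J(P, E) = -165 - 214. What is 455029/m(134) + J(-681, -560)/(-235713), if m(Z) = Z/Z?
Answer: 107256251056/235713 ≈ 4.5503e+5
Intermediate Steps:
J(P, E) = -379
m(Z) = 1
455029/m(134) + J(-681, -560)/(-235713) = 455029/1 - 379/(-235713) = 455029*1 - 379*(-1/235713) = 455029 + 379/235713 = 107256251056/235713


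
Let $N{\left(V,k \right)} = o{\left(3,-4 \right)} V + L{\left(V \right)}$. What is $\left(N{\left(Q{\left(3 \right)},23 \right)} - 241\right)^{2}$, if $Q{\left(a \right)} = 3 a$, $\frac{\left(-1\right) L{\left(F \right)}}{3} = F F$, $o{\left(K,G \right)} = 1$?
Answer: $225625$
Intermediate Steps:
$L{\left(F \right)} = - 3 F^{2}$ ($L{\left(F \right)} = - 3 F F = - 3 F^{2}$)
$N{\left(V,k \right)} = V - 3 V^{2}$ ($N{\left(V,k \right)} = 1 V - 3 V^{2} = V - 3 V^{2}$)
$\left(N{\left(Q{\left(3 \right)},23 \right)} - 241\right)^{2} = \left(3 \cdot 3 \left(1 - 3 \cdot 3 \cdot 3\right) - 241\right)^{2} = \left(9 \left(1 - 27\right) - 241\right)^{2} = \left(9 \left(-26\right) - 241\right)^{2} = \left(-234 - 241\right)^{2} = \left(-475\right)^{2} = 225625$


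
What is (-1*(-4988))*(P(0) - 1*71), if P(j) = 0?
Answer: -354148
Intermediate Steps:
(-1*(-4988))*(P(0) - 1*71) = (-1*(-4988))*(0 - 1*71) = 4988*(0 - 71) = 4988*(-71) = -354148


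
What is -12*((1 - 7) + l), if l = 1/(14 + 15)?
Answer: 2076/29 ≈ 71.586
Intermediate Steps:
l = 1/29 ≈ 0.034483
-12*((1 - 7) + l) = -12*((1 - 7) + 1/29) = -12*(-6 + 1/29) = -12*(-173/29) = 2076/29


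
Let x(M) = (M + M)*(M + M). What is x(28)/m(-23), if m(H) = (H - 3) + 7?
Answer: -3136/19 ≈ -165.05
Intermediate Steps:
m(H) = 4 + H (m(H) = (-3 + H) + 7 = 4 + H)
x(M) = 4*M² (x(M) = (2*M)*(2*M) = 4*M²)
x(28)/m(-23) = (4*28²)/(4 - 23) = (4*784)/(-19) = 3136*(-1/19) = -3136/19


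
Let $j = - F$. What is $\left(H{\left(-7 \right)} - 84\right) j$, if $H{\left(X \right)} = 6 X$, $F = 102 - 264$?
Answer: $-20412$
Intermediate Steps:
$F = -162$ ($F = 102 - 264 = -162$)
$j = 162$ ($j = \left(-1\right) \left(-162\right) = 162$)
$\left(H{\left(-7 \right)} - 84\right) j = \left(6 \left(-7\right) - 84\right) 162 = \left(-42 - 84\right) 162 = \left(-126\right) 162 = -20412$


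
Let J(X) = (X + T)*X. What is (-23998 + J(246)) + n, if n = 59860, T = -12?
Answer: 93426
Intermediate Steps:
J(X) = X*(-12 + X) (J(X) = (X - 12)*X = (-12 + X)*X = X*(-12 + X))
(-23998 + J(246)) + n = (-23998 + 246*(-12 + 246)) + 59860 = (-23998 + 246*234) + 59860 = (-23998 + 57564) + 59860 = 33566 + 59860 = 93426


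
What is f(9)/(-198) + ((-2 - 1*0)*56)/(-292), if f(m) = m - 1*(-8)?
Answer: 4303/14454 ≈ 0.29770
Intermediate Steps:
f(m) = 8 + m (f(m) = m + 8 = 8 + m)
f(9)/(-198) + ((-2 - 1*0)*56)/(-292) = (8 + 9)/(-198) + ((-2 - 1*0)*56)/(-292) = 17*(-1/198) + ((-2 + 0)*56)*(-1/292) = -17/198 - 2*56*(-1/292) = -17/198 - 112*(-1/292) = -17/198 + 28/73 = 4303/14454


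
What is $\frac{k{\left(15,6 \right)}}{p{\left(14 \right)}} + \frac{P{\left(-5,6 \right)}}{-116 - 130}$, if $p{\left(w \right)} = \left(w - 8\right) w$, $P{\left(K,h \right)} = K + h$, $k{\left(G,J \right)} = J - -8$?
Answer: $\frac{20}{123} \approx 0.1626$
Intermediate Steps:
$k{\left(G,J \right)} = 8 + J$ ($k{\left(G,J \right)} = J + 8 = 8 + J$)
$p{\left(w \right)} = w \left(-8 + w\right)$ ($p{\left(w \right)} = \left(-8 + w\right) w = w \left(-8 + w\right)$)
$\frac{k{\left(15,6 \right)}}{p{\left(14 \right)}} + \frac{P{\left(-5,6 \right)}}{-116 - 130} = \frac{8 + 6}{14 \left(-8 + 14\right)} + \frac{-5 + 6}{-116 - 130} = \frac{14}{14 \cdot 6} + 1 \frac{1}{-246} = \frac{14}{84} + 1 \left(- \frac{1}{246}\right) = 14 \cdot \frac{1}{84} - \frac{1}{246} = \frac{1}{6} - \frac{1}{246} = \frac{20}{123}$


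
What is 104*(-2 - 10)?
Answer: -1248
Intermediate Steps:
104*(-2 - 10) = 104*(-12) = -1248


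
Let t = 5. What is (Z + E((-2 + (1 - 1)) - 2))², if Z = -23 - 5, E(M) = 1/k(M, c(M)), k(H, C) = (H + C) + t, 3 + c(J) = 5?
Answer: 6889/9 ≈ 765.44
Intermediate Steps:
c(J) = 2 (c(J) = -3 + 5 = 2)
k(H, C) = 5 + C + H (k(H, C) = (H + C) + 5 = (C + H) + 5 = 5 + C + H)
E(M) = 1/(7 + M) (E(M) = 1/(5 + 2 + M) = 1/(7 + M))
Z = -28
(Z + E((-2 + (1 - 1)) - 2))² = (-28 + 1/(7 + ((-2 + (1 - 1)) - 2)))² = (-28 + 1/(7 + ((-2 + 0) - 2)))² = (-28 + 1/(7 + (-2 - 2)))² = (-28 + 1/(7 - 4))² = (-28 + 1/3)² = (-28 + ⅓)² = (-83/3)² = 6889/9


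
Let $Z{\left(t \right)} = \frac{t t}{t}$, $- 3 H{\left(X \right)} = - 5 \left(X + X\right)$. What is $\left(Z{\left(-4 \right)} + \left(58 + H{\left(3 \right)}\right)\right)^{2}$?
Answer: $4096$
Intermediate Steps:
$H{\left(X \right)} = \frac{10 X}{3}$ ($H{\left(X \right)} = - \frac{\left(-5\right) \left(X + X\right)}{3} = - \frac{\left(-5\right) 2 X}{3} = - \frac{\left(-10\right) X}{3} = \frac{10 X}{3}$)
$Z{\left(t \right)} = t$ ($Z{\left(t \right)} = \frac{t^{2}}{t} = t$)
$\left(Z{\left(-4 \right)} + \left(58 + H{\left(3 \right)}\right)\right)^{2} = \left(-4 + \left(58 + \frac{10}{3} \cdot 3\right)\right)^{2} = \left(-4 + \left(58 + 10\right)\right)^{2} = \left(-4 + 68\right)^{2} = 64^{2} = 4096$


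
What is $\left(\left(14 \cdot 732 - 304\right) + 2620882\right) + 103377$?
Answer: $2734203$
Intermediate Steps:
$\left(\left(14 \cdot 732 - 304\right) + 2620882\right) + 103377 = \left(\left(10248 - 304\right) + 2620882\right) + 103377 = \left(9944 + 2620882\right) + 103377 = 2630826 + 103377 = 2734203$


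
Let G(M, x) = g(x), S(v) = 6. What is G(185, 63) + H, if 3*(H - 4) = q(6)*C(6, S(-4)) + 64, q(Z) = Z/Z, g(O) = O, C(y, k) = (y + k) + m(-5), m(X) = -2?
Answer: 275/3 ≈ 91.667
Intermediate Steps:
C(y, k) = -2 + k + y (C(y, k) = (y + k) - 2 = (k + y) - 2 = -2 + k + y)
q(Z) = 1
G(M, x) = x
H = 86/3 (H = 4 + (1*(-2 + 6 + 6) + 64)/3 = 4 + (1*10 + 64)/3 = 4 + (10 + 64)/3 = 4 + (⅓)*74 = 4 + 74/3 = 86/3 ≈ 28.667)
G(185, 63) + H = 63 + 86/3 = 275/3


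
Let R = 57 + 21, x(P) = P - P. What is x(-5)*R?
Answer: 0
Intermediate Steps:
x(P) = 0
R = 78
x(-5)*R = 0*78 = 0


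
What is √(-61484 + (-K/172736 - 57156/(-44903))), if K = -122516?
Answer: I*√14448560455434131943769/484772788 ≈ 247.96*I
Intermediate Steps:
√(-61484 + (-K/172736 - 57156/(-44903))) = √(-61484 + (-1*(-122516)/172736 - 57156/(-44903))) = √(-61484 + (122516*(1/172736) - 57156*(-1/44903))) = √(-61484 + (30629/43184 + 57156/44903)) = √(-61484 + 3843558691/1939091152) = √(-119219236830877/1939091152) = I*√14448560455434131943769/484772788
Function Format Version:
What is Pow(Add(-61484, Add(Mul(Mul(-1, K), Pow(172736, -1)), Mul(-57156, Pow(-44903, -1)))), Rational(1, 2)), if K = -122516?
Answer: Mul(Rational(1, 484772788), I, Pow(14448560455434131943769, Rational(1, 2))) ≈ Mul(247.96, I)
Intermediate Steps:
Pow(Add(-61484, Add(Mul(Mul(-1, K), Pow(172736, -1)), Mul(-57156, Pow(-44903, -1)))), Rational(1, 2)) = Pow(Add(-61484, Add(Mul(Mul(-1, -122516), Pow(172736, -1)), Mul(-57156, Pow(-44903, -1)))), Rational(1, 2)) = Pow(Add(-61484, Add(Mul(122516, Rational(1, 172736)), Mul(-57156, Rational(-1, 44903)))), Rational(1, 2)) = Pow(Add(-61484, Add(Rational(30629, 43184), Rational(57156, 44903))), Rational(1, 2)) = Pow(Add(-61484, Rational(3843558691, 1939091152)), Rational(1, 2)) = Pow(Rational(-119219236830877, 1939091152), Rational(1, 2)) = Mul(Rational(1, 484772788), I, Pow(14448560455434131943769, Rational(1, 2)))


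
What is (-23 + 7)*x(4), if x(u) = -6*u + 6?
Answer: 288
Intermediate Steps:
x(u) = 6 - 6*u
(-23 + 7)*x(4) = (-23 + 7)*(6 - 6*4) = -16*(6 - 24) = -16*(-18) = 288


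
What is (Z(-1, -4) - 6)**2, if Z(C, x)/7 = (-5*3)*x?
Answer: 171396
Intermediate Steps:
Z(C, x) = -105*x (Z(C, x) = 7*((-5*3)*x) = 7*(-15*x) = -105*x)
(Z(-1, -4) - 6)**2 = (-105*(-4) - 6)**2 = (420 - 6)**2 = 414**2 = 171396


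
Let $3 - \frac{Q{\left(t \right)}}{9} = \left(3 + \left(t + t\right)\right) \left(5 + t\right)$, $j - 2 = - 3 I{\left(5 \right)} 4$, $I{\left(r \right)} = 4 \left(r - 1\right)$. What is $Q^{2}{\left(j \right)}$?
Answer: $393979671684$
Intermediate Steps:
$I{\left(r \right)} = -4 + 4 r$ ($I{\left(r \right)} = 4 \left(-1 + r\right) = -4 + 4 r$)
$j = -190$ ($j = 2 + - 3 \left(-4 + 4 \cdot 5\right) 4 = 2 + - 3 \left(-4 + 20\right) 4 = 2 + \left(-3\right) 16 \cdot 4 = 2 - 192 = -190$)
$Q{\left(t \right)} = 27 - 9 \left(3 + 2 t\right) \left(5 + t\right)$ ($Q{\left(t \right)} = 27 - 9 \left(3 + \left(t + t\right)\right) \left(5 + t\right) = 27 - 9 \left(3 + 2 t\right) \left(5 + t\right)$)
$Q^{2}{\left(j \right)} = \left(-108 - -22230 - 18 \left(-190\right)^{2}\right)^{2} = \left(-108 + 22230 - 649800\right)^{2} = \left(-627678\right)^{2} = 393979671684$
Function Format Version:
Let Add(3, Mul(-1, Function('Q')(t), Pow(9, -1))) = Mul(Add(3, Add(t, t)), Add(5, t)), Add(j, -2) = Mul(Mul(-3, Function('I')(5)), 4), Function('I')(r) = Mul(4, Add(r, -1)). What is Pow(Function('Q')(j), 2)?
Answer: 393979671684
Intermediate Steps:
Function('I')(r) = Add(-4, Mul(4, r)) (Function('I')(r) = Mul(4, Add(-1, r)) = Add(-4, Mul(4, r)))
j = -190 (j = Add(2, Mul(Mul(-3, Add(-4, Mul(4, 5))), 4)) = Add(2, Mul(Mul(-3, Add(-4, 20)), 4)) = Add(2, Mul(Mul(-3, 16), 4)) = Add(2, Mul(-48, 4)) = Add(2, -192) = -190)
Function('Q')(t) = Add(27, Mul(-9, Add(3, Mul(2, t)), Add(5, t))) (Function('Q')(t) = Add(27, Mul(-9, Mul(Add(3, Add(t, t)), Add(5, t)))) = Add(27, Mul(-9, Mul(Add(3, Mul(2, t)), Add(5, t)))) = Add(27, Mul(-9, Add(3, Mul(2, t)), Add(5, t))))
Pow(Function('Q')(j), 2) = Pow(Add(-108, Mul(-117, -190), Mul(-18, Pow(-190, 2))), 2) = Pow(Add(-108, 22230, Mul(-18, 36100)), 2) = Pow(Add(-108, 22230, -649800), 2) = Pow(-627678, 2) = 393979671684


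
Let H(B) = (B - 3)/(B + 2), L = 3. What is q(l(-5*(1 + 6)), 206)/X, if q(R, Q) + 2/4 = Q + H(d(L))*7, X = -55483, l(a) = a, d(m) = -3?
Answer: -495/110966 ≈ -0.0044608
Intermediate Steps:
H(B) = (-3 + B)/(2 + B)
q(R, Q) = 83/2 + Q (q(R, Q) = -½ + (Q + ((-3 - 3)/(2 - 3))*7) = -½ + (Q + (-6/(-1))*7) = -½ + (Q - 1*(-6)*7) = -½ + (Q + 6*7) = -½ + (Q + 42) = -½ + (42 + Q) = 83/2 + Q)
q(l(-5*(1 + 6)), 206)/X = (83/2 + 206)/(-55483) = (495/2)*(-1/55483) = -495/110966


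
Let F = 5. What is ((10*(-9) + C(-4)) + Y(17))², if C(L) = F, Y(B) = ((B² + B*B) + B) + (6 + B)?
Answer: 284089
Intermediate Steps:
Y(B) = 6 + 2*B + 2*B² (Y(B) = ((B² + B²) + B) + (6 + B) = (2*B² + B) + (6 + B) = (B + 2*B²) + (6 + B) = 6 + 2*B + 2*B²)
C(L) = 5
((10*(-9) + C(-4)) + Y(17))² = ((10*(-9) + 5) + (6 + 2*17 + 2*17²))² = ((-90 + 5) + (6 + 34 + 2*289))² = (-85 + (6 + 34 + 578))² = (-85 + 618)² = 533² = 284089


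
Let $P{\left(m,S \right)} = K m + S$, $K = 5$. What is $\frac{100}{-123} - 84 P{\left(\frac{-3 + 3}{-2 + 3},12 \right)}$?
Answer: $- \frac{124084}{123} \approx -1008.8$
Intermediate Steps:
$P{\left(m,S \right)} = S + 5 m$ ($P{\left(m,S \right)} = 5 m + S = S + 5 m$)
$\frac{100}{-123} - 84 P{\left(\frac{-3 + 3}{-2 + 3},12 \right)} = \frac{100}{-123} - 84 \left(12 + 5 \frac{-3 + 3}{-2 + 3}\right) = 100 \left(- \frac{1}{123}\right) - 84 \left(12 + 5 \cdot \frac{0}{1}\right) = - \frac{100}{123} - 84 \left(12 + 5 \cdot 0 \cdot 1\right) = - \frac{100}{123} - 84 \left(12 + 5 \cdot 0\right) = - \frac{100}{123} - 84 \left(12 + 0\right) = - \frac{100}{123} - 1008 = - \frac{124084}{123}$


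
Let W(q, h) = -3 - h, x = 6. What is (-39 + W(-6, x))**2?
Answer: 2304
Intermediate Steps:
(-39 + W(-6, x))**2 = (-39 + (-3 - 1*6))**2 = (-39 + (-3 - 6))**2 = (-39 - 9)**2 = (-48)**2 = 2304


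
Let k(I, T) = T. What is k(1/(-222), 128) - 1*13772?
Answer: -13644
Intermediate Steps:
k(1/(-222), 128) - 1*13772 = 128 - 1*13772 = 128 - 13772 = -13644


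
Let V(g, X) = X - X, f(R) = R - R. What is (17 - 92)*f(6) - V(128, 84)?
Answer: 0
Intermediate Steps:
f(R) = 0
V(g, X) = 0
(17 - 92)*f(6) - V(128, 84) = (17 - 92)*0 - 1*0 = -75*0 + 0 = 0 + 0 = 0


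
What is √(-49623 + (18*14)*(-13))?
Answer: I*√52899 ≈ 230.0*I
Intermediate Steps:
√(-49623 + (18*14)*(-13)) = √(-49623 + 252*(-13)) = √(-49623 - 3276) = √(-52899) = I*√52899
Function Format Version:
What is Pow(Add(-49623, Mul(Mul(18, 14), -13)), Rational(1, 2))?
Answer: Mul(I, Pow(52899, Rational(1, 2))) ≈ Mul(230.00, I)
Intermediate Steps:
Pow(Add(-49623, Mul(Mul(18, 14), -13)), Rational(1, 2)) = Pow(Add(-49623, Mul(252, -13)), Rational(1, 2)) = Pow(Add(-49623, -3276), Rational(1, 2)) = Pow(-52899, Rational(1, 2)) = Mul(I, Pow(52899, Rational(1, 2)))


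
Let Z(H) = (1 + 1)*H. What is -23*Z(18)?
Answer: -828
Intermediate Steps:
Z(H) = 2*H
-23*Z(18) = -46*18 = -23*36 = -828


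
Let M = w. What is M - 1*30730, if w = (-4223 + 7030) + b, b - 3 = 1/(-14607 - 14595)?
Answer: -815319841/29202 ≈ -27920.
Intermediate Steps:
b = 87605/29202 (b = 3 + 1/(-14607 - 14595) = 3 + 1/(-29202) = 3 - 1/29202 = 87605/29202 ≈ 3.0000)
w = 82057619/29202 (w = (-4223 + 7030) + 87605/29202 = 2807 + 87605/29202 = 82057619/29202 ≈ 2810.0)
M = 82057619/29202 ≈ 2810.0
M - 1*30730 = 82057619/29202 - 1*30730 = 82057619/29202 - 30730 = -815319841/29202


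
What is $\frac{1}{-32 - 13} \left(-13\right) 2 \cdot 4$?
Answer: $\frac{104}{45} \approx 2.3111$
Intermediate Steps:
$\frac{1}{-32 - 13} \left(-13\right) 2 \cdot 4 = \frac{1}{-45} \left(-13\right) 8 = \left(- \frac{1}{45}\right) \left(-13\right) 8 = \frac{13}{45} \cdot 8 = \frac{104}{45}$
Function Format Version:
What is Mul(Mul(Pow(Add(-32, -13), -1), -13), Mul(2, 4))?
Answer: Rational(104, 45) ≈ 2.3111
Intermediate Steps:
Mul(Mul(Pow(Add(-32, -13), -1), -13), Mul(2, 4)) = Mul(Mul(Pow(-45, -1), -13), 8) = Mul(Mul(Rational(-1, 45), -13), 8) = Mul(Rational(13, 45), 8) = Rational(104, 45)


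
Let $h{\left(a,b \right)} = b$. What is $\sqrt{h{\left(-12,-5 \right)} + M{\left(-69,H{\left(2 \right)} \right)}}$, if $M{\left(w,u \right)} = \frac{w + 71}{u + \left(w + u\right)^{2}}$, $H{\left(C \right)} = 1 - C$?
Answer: $\frac{i \sqrt{119991207}}{4899} \approx 2.236 i$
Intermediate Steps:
$M{\left(w,u \right)} = \frac{71 + w}{u + \left(u + w\right)^{2}}$
$\sqrt{h{\left(-12,-5 \right)} + M{\left(-69,H{\left(2 \right)} \right)}} = \sqrt{-5 + \frac{71 - 69}{\left(1 - 2\right) + \left(\left(1 - 2\right) - 69\right)^{2}}} = \sqrt{-5 + \frac{1}{\left(1 - 2\right) + \left(\left(1 - 2\right) - 69\right)^{2}} \cdot 2} = \sqrt{-5 + \frac{1}{-1 + \left(-1 - 69\right)^{2}} \cdot 2} = \sqrt{-5 + \frac{1}{-1 + \left(-70\right)^{2}} \cdot 2} = \sqrt{-5 + \frac{1}{-1 + 4900} \cdot 2} = \sqrt{-5 + \frac{1}{4899} \cdot 2} = \sqrt{-5 + \frac{2}{4899}} = \sqrt{- \frac{24493}{4899}} = \frac{i \sqrt{119991207}}{4899}$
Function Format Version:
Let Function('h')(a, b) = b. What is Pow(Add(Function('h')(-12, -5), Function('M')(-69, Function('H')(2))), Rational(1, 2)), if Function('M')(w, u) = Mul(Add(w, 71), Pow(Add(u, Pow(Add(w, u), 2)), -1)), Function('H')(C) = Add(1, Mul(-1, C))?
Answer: Mul(Rational(1, 4899), I, Pow(119991207, Rational(1, 2))) ≈ Mul(2.2360, I)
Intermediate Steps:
Function('M')(w, u) = Mul(Pow(Add(u, Pow(Add(u, w), 2)), -1), Add(71, w)) (Function('M')(w, u) = Mul(Add(71, w), Pow(Add(u, Pow(Add(u, w), 2)), -1)) = Mul(Pow(Add(u, Pow(Add(u, w), 2)), -1), Add(71, w)))
Pow(Add(Function('h')(-12, -5), Function('M')(-69, Function('H')(2))), Rational(1, 2)) = Pow(Add(-5, Mul(Pow(Add(Add(1, Mul(-1, 2)), Pow(Add(Add(1, Mul(-1, 2)), -69), 2)), -1), Add(71, -69))), Rational(1, 2)) = Pow(Add(-5, Mul(Pow(Add(Add(1, -2), Pow(Add(Add(1, -2), -69), 2)), -1), 2)), Rational(1, 2)) = Pow(Add(-5, Mul(Pow(Add(-1, Pow(Add(-1, -69), 2)), -1), 2)), Rational(1, 2)) = Pow(Add(-5, Mul(Pow(Add(-1, Pow(-70, 2)), -1), 2)), Rational(1, 2)) = Pow(Add(-5, Mul(Pow(Add(-1, 4900), -1), 2)), Rational(1, 2)) = Pow(Add(-5, Mul(Pow(4899, -1), 2)), Rational(1, 2)) = Pow(Add(-5, Mul(Rational(1, 4899), 2)), Rational(1, 2)) = Pow(Add(-5, Rational(2, 4899)), Rational(1, 2)) = Pow(Rational(-24493, 4899), Rational(1, 2)) = Mul(Rational(1, 4899), I, Pow(119991207, Rational(1, 2)))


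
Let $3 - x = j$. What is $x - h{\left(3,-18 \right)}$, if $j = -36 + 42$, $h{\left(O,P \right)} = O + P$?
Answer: $12$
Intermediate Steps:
$j = 6$
$x = -3$ ($x = 3 - 6 = -3$)
$x - h{\left(3,-18 \right)} = -3 - \left(3 - 18\right) = -3 - -15 = -3 + 15 = 12$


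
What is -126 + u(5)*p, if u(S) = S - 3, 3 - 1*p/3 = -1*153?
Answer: 810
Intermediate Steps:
p = 468 (p = 9 - (-3)*153 = 9 - 3*(-153) = 9 + 459 = 468)
u(S) = -3 + S
-126 + u(5)*p = -126 + (-3 + 5)*468 = -126 + 2*468 = -126 + 936 = 810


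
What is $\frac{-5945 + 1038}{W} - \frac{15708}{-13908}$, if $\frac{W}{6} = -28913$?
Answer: $\frac{232769915}{201061002} \approx 1.1577$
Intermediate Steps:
$W = -173478$ ($W = 6 \left(-28913\right) = -173478$)
$\frac{-5945 + 1038}{W} - \frac{15708}{-13908} = \frac{-5945 + 1038}{-173478} - \frac{15708}{-13908} = \left(-4907\right) \left(- \frac{1}{173478}\right) - - \frac{1309}{1159} = \frac{4907}{173478} + \frac{1309}{1159} = \frac{232769915}{201061002}$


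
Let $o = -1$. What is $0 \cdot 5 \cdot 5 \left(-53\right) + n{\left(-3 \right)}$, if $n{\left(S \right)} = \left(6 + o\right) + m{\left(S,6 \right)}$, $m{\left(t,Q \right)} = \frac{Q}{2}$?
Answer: $8$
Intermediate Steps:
$m{\left(t,Q \right)} = \frac{Q}{2}$ ($m{\left(t,Q \right)} = Q \frac{1}{2} = \frac{Q}{2}$)
$n{\left(S \right)} = 8$ ($n{\left(S \right)} = \left(6 - 1\right) + \frac{1}{2} \cdot 6 = 5 + 3 = 8$)
$0 \cdot 5 \cdot 5 \left(-53\right) + n{\left(-3 \right)} = 0 \cdot 5 \cdot 5 \left(-53\right) + 8 = 0 \cdot 5 \left(-53\right) + 8 = 0 \left(-53\right) + 8 = 0 + 8 = 8$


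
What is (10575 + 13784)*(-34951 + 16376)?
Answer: -452468425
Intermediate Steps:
(10575 + 13784)*(-34951 + 16376) = 24359*(-18575) = -452468425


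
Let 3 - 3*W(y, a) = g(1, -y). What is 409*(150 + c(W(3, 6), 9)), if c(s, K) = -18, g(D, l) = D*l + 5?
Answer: 53988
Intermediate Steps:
g(D, l) = 5 + D*l
W(y, a) = -2/3 + y/3 (W(y, a) = 1 - (5 + 1*(-y))/3 = 1 - (5 - y)/3 = 1 + (-5/3 + y/3) = -2/3 + y/3)
409*(150 + c(W(3, 6), 9)) = 409*(150 - 18) = 409*132 = 53988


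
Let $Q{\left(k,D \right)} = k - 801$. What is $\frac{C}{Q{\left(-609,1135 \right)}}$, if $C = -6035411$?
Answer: $\frac{128413}{30} \approx 4280.4$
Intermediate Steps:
$Q{\left(k,D \right)} = -801 + k$ ($Q{\left(k,D \right)} = k - 801 = -801 + k$)
$\frac{C}{Q{\left(-609,1135 \right)}} = - \frac{6035411}{-801 - 609} = - \frac{6035411}{-1410} = \left(-6035411\right) \left(- \frac{1}{1410}\right) = \frac{128413}{30}$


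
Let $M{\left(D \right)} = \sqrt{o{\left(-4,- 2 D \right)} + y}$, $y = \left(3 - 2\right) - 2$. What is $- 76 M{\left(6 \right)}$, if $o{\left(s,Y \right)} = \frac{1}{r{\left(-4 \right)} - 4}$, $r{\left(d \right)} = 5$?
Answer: $0$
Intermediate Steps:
$y = -1$ ($y = 1 - 2 = -1$)
$o{\left(s,Y \right)} = 1$ ($o{\left(s,Y \right)} = \frac{1}{5 - 4} = 1^{-1} = 1$)
$M{\left(D \right)} = 0$ ($M{\left(D \right)} = \sqrt{1 - 1} = \sqrt{0} = 0$)
$- 76 M{\left(6 \right)} = \left(-76\right) 0 = 0$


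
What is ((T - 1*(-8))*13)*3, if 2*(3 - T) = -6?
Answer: 546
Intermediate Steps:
T = 6 (T = 3 - ½*(-6) = 3 + 3 = 6)
((T - 1*(-8))*13)*3 = ((6 - 1*(-8))*13)*3 = ((6 + 8)*13)*3 = (14*13)*3 = 182*3 = 546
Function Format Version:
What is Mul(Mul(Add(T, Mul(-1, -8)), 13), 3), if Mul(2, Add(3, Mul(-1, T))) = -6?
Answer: 546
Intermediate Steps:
T = 6 (T = Add(3, Mul(Rational(-1, 2), -6)) = Add(3, 3) = 6)
Mul(Mul(Add(T, Mul(-1, -8)), 13), 3) = Mul(Mul(Add(6, Mul(-1, -8)), 13), 3) = Mul(Mul(Add(6, 8), 13), 3) = Mul(Mul(14, 13), 3) = Mul(182, 3) = 546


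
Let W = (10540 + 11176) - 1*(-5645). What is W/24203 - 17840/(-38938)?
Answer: 748582069/471208207 ≈ 1.5886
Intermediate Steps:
W = 27361 (W = 21716 + 5645 = 27361)
W/24203 - 17840/(-38938) = 27361/24203 - 17840/(-38938) = 27361*(1/24203) - 17840*(-1/38938) = 27361/24203 + 8920/19469 = 748582069/471208207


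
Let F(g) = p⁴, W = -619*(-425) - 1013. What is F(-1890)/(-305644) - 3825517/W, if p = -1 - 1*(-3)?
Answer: -292312627735/20024419482 ≈ -14.598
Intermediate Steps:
p = 2 (p = -1 + 3 = 2)
W = 262062 (W = 263075 - 1013 = 262062)
F(g) = 16 (F(g) = 2⁴ = 16)
F(-1890)/(-305644) - 3825517/W = 16/(-305644) - 3825517/262062 = 16*(-1/305644) - 3825517*1/262062 = -4/76411 - 3825517/262062 = -292312627735/20024419482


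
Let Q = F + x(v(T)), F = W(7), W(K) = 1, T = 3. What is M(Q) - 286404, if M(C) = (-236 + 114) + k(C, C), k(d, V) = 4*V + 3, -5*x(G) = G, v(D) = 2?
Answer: -1432603/5 ≈ -2.8652e+5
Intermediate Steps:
x(G) = -G/5
F = 1
k(d, V) = 3 + 4*V
Q = ⅗ (Q = 1 - ⅕*2 = 1 - ⅖ = ⅗ ≈ 0.60000)
M(C) = -119 + 4*C (M(C) = (-236 + 114) + (3 + 4*C) = -122 + (3 + 4*C) = -119 + 4*C)
M(Q) - 286404 = (-119 + 4*(⅗)) - 286404 = (-119 + 12/5) - 286404 = -583/5 - 286404 = -1432603/5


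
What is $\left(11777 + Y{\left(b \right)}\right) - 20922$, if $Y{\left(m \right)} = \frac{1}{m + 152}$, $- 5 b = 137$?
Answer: $- \frac{5697330}{623} \approx -9145.0$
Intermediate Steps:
$b = - \frac{137}{5}$ ($b = \left(- \frac{1}{5}\right) 137 = - \frac{137}{5} \approx -27.4$)
$Y{\left(m \right)} = \frac{1}{152 + m}$
$\left(11777 + Y{\left(b \right)}\right) - 20922 = \left(11777 + \frac{1}{152 - \frac{137}{5}}\right) - 20922 = \left(11777 + \frac{1}{\frac{623}{5}}\right) - 20922 = \left(11777 + \frac{5}{623}\right) - 20922 = \frac{7337076}{623} - 20922 = - \frac{5697330}{623}$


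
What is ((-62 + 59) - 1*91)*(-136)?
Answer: 12784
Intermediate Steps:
((-62 + 59) - 1*91)*(-136) = (-3 - 91)*(-136) = -94*(-136) = 12784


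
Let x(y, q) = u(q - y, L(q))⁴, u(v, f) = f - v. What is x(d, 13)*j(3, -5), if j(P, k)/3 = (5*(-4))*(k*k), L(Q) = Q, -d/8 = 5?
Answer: -3840000000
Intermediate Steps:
d = -40 (d = -8*5 = -40)
j(P, k) = -60*k² (j(P, k) = 3*((5*(-4))*(k*k)) = 3*(-20*k²) = -60*k²)
x(y, q) = y⁴ (x(y, q) = (q - (q - y))⁴ = (q + (y - q))⁴ = y⁴)
x(d, 13)*j(3, -5) = (-40)⁴*(-60*(-5)²) = 2560000*(-60*25) = 2560000*(-1500) = -3840000000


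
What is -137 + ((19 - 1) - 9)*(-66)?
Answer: -731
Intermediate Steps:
-137 + ((19 - 1) - 9)*(-66) = -137 + (18 - 9)*(-66) = -137 + 9*(-66) = -137 - 594 = -731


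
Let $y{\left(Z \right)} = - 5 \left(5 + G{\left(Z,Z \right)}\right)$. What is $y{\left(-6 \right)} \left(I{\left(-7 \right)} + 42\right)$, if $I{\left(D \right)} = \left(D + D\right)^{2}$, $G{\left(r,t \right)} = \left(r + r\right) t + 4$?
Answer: $-96390$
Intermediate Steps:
$G{\left(r,t \right)} = 4 + 2 r t$ ($G{\left(r,t \right)} = 2 r t + 4 = 4 + 2 r t$)
$I{\left(D \right)} = 4 D^{2}$ ($I{\left(D \right)} = \left(2 D\right)^{2} = 4 D^{2}$)
$y{\left(Z \right)} = -45 - 10 Z^{2}$ ($y{\left(Z \right)} = - 5 \left(5 + \left(4 + 2 Z Z\right)\right) = - 5 \left(5 + \left(4 + 2 Z^{2}\right)\right) = - 5 \left(9 + 2 Z^{2}\right) = -45 - 10 Z^{2}$)
$y{\left(-6 \right)} \left(I{\left(-7 \right)} + 42\right) = \left(-45 - 10 \left(-6\right)^{2}\right) \left(4 \left(-7\right)^{2} + 42\right) = \left(-45 - 360\right) \left(4 \cdot 49 + 42\right) = \left(-45 - 360\right) \left(196 + 42\right) = \left(-405\right) 238 = -96390$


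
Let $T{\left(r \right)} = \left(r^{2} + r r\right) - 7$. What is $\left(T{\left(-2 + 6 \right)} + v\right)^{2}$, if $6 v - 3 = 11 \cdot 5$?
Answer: $\frac{10816}{9} \approx 1201.8$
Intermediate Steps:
$v = \frac{29}{3}$ ($v = \frac{1}{2} + \frac{11 \cdot 5}{6} = \frac{1}{2} + \frac{1}{6} \cdot 55 = \frac{1}{2} + \frac{55}{6} = \frac{29}{3} \approx 9.6667$)
$T{\left(r \right)} = -7 + 2 r^{2}$ ($T{\left(r \right)} = \left(r^{2} + r^{2}\right) - 7 = 2 r^{2} - 7 = -7 + 2 r^{2}$)
$\left(T{\left(-2 + 6 \right)} + v\right)^{2} = \left(\left(-7 + 2 \left(-2 + 6\right)^{2}\right) + \frac{29}{3}\right)^{2} = \left(\left(-7 + 2 \cdot 4^{2}\right) + \frac{29}{3}\right)^{2} = \left(\left(-7 + 2 \cdot 16\right) + \frac{29}{3}\right)^{2} = \left(\left(-7 + 32\right) + \frac{29}{3}\right)^{2} = \left(25 + \frac{29}{3}\right)^{2} = \left(\frac{104}{3}\right)^{2} = \frac{10816}{9}$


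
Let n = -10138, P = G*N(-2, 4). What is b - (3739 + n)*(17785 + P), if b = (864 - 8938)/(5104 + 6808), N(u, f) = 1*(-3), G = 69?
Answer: 669940536595/5956 ≈ 1.1248e+8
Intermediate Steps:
N(u, f) = -3
P = -207 (P = 69*(-3) = -207)
b = -4037/5956 (b = -8074/11912 = -8074*1/11912 = -4037/5956 ≈ -0.67780)
b - (3739 + n)*(17785 + P) = -4037/5956 - (3739 - 10138)*(17785 - 207) = -4037/5956 - (-6399)*17578 = -4037/5956 - 1*(-112481622) = -4037/5956 + 112481622 = 669940536595/5956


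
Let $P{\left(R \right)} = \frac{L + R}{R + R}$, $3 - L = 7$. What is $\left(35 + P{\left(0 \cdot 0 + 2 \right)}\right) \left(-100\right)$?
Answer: $-3450$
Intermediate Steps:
$L = -4$ ($L = 3 - 7 = -4$)
$P{\left(R \right)} = \frac{-4 + R}{2 R}$ ($P{\left(R \right)} = \frac{-4 + R}{R + R} = \frac{-4 + R}{2 R}$)
$\left(35 + P{\left(0 \cdot 0 + 2 \right)}\right) \left(-100\right) = \left(35 + \frac{-4 + \left(0 \cdot 0 + 2\right)}{2 \left(0 \cdot 0 + 2\right)}\right) \left(-100\right) = \left(35 + \frac{-4 + \left(0 + 2\right)}{2 \left(0 + 2\right)}\right) \left(-100\right) = \left(35 + \frac{-4 + 2}{2 \cdot 2}\right) \left(-100\right) = \left(35 + \frac{1}{2} \cdot \frac{1}{2} \left(-2\right)\right) \left(-100\right) = \left(35 - \frac{1}{2}\right) \left(-100\right) = \frac{69}{2} \left(-100\right) = -3450$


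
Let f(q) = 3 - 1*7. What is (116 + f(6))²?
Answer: 12544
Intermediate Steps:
f(q) = -4 (f(q) = 3 - 7 = -4)
(116 + f(6))² = (116 - 4)² = 112² = 12544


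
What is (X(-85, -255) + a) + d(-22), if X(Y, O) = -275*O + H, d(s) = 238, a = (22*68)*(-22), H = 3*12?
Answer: 37487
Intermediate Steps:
H = 36
a = -32912 (a = 1496*(-22) = -32912)
X(Y, O) = 36 - 275*O (X(Y, O) = -275*O + 36 = 36 - 275*O)
(X(-85, -255) + a) + d(-22) = ((36 - 275*(-255)) - 32912) + 238 = ((36 + 70125) - 32912) + 238 = (70161 - 32912) + 238 = 37249 + 238 = 37487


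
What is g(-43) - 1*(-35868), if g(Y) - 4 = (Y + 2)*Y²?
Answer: -39937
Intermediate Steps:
g(Y) = 4 + Y²*(2 + Y) (g(Y) = 4 + (Y + 2)*Y² = 4 + (2 + Y)*Y² = 4 + Y²*(2 + Y))
g(-43) - 1*(-35868) = (4 + (-43)³ + 2*(-43)²) - 1*(-35868) = (4 - 79507 + 2*1849) + 35868 = (4 - 79507 + 3698) + 35868 = -75805 + 35868 = -39937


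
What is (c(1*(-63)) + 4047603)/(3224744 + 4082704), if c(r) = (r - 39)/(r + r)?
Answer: 10624960/19182051 ≈ 0.55390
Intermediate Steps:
c(r) = (-39 + r)/(2*r) (c(r) = (-39 + r)/((2*r)) = (-39 + r)*(1/(2*r)) = (-39 + r)/(2*r))
(c(1*(-63)) + 4047603)/(3224744 + 4082704) = ((-39 + 1*(-63))/(2*((1*(-63)))) + 4047603)/(3224744 + 4082704) = ((1/2)*(-39 - 63)/(-63) + 4047603)/7307448 = ((1/2)*(-1/63)*(-102) + 4047603)*(1/7307448) = (17/21 + 4047603)*(1/7307448) = (84999680/21)*(1/7307448) = 10624960/19182051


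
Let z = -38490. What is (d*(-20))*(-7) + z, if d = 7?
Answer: -37510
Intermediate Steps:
(d*(-20))*(-7) + z = (7*(-20))*(-7) - 38490 = -140*(-7) - 38490 = 980 - 38490 = -37510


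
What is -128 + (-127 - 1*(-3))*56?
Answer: -7072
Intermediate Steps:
-128 + (-127 - 1*(-3))*56 = -128 + (-127 + 3)*56 = -128 - 124*56 = -128 - 6944 = -7072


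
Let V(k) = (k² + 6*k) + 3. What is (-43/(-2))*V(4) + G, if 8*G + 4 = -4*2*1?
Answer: 923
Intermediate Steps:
V(k) = 3 + k² + 6*k
G = -3/2 (G = -½ + (-4*2*1)/8 = -½ + (-8*1)/8 = -½ + (⅛)*(-8) = -½ - 1 = -3/2 ≈ -1.5000)
(-43/(-2))*V(4) + G = (-43/(-2))*(3 + 4² + 6*4) - 3/2 = (-43*(-½))*(3 + 16 + 24) - 3/2 = (43/2)*43 - 3/2 = 1849/2 - 3/2 = 923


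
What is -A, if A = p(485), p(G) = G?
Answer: -485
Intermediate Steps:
A = 485
-A = -1*485 = -485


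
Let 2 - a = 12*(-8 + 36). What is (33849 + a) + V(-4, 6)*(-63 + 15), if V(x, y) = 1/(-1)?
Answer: 33563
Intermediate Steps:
V(x, y) = -1
a = -334 (a = 2 - 12*(-8 + 36) = 2 - 12*28 = 2 - 1*336 = 2 - 336 = -334)
(33849 + a) + V(-4, 6)*(-63 + 15) = (33849 - 334) - (-63 + 15) = 33515 - 1*(-48) = 33515 + 48 = 33563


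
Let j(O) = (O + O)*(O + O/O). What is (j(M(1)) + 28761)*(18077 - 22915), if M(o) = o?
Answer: -139165070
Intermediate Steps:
j(O) = 2*O*(1 + O) (j(O) = (2*O)*(O + 1) = (2*O)*(1 + O) = 2*O*(1 + O))
(j(M(1)) + 28761)*(18077 - 22915) = (2*1*(1 + 1) + 28761)*(18077 - 22915) = (2*1*2 + 28761)*(-4838) = (4 + 28761)*(-4838) = 28765*(-4838) = -139165070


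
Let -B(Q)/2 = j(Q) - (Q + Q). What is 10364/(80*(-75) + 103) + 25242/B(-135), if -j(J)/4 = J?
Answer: -27606959/1592190 ≈ -17.339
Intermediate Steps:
j(J) = -4*J
B(Q) = 12*Q (B(Q) = -2*(-4*Q - (Q + Q)) = -2*(-4*Q - 2*Q) = -(-12)*Q = 12*Q)
10364/(80*(-75) + 103) + 25242/B(-135) = 10364/(80*(-75) + 103) + 25242/((12*(-135))) = 10364/(-6000 + 103) + 25242/(-1620) = 10364/(-5897) + 25242*(-1/1620) = 10364*(-1/5897) - 4207/270 = -10364/5897 - 4207/270 = -27606959/1592190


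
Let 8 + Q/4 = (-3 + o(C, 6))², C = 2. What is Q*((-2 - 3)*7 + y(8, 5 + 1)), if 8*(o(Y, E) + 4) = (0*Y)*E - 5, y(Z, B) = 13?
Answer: -35299/8 ≈ -4412.4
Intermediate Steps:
o(Y, E) = -37/8 (o(Y, E) = -4 + ((0*Y)*E - 5)/8 = -4 + (0*E - 5)/8 = -4 + (0 - 5)/8 = -4 + (⅛)*(-5) = -4 - 5/8 = -37/8)
Q = 3209/16 (Q = -32 + 4*(-3 - 37/8)² = -32 + 4*(-61/8)² = -32 + 4*(3721/64) = -32 + 3721/16 = 3209/16 ≈ 200.56)
Q*((-2 - 3)*7 + y(8, 5 + 1)) = 3209*((-2 - 3)*7 + 13)/16 = 3209*(-5*7 + 13)/16 = 3209*(-35 + 13)/16 = (3209/16)*(-22) = -35299/8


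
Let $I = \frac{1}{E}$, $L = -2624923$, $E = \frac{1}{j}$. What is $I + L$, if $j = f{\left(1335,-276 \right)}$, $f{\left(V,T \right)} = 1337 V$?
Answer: $-840028$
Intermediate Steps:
$j = 1784895$ ($j = 1337 \cdot 1335 = 1784895$)
$E = \frac{1}{1784895} \approx 5.6026 \cdot 10^{-7}$
$I = 1784895$ ($I = \frac{1}{\frac{1}{1784895}} = 1784895$)
$I + L = 1784895 - 2624923 = -840028$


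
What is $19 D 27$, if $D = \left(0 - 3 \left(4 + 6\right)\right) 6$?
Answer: $-92340$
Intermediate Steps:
$D = -180$ ($D = \left(0 - 30\right) 6 = \left(-30\right) 6 = -180$)
$19 D 27 = 19 \left(-180\right) 27 = \left(-3420\right) 27 = -92340$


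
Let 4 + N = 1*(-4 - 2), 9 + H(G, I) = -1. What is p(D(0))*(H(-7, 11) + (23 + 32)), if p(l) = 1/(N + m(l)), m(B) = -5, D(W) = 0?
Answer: -3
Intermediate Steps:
H(G, I) = -10 (H(G, I) = -9 - 1 = -10)
N = -10 (N = -4 + 1*(-4 - 2) = -4 + 1*(-6) = -4 - 6 = -10)
p(l) = -1/15 (p(l) = 1/(-10 - 5) = 1/(-15) = -1/15)
p(D(0))*(H(-7, 11) + (23 + 32)) = -(-10 + (23 + 32))/15 = -(-10 + 55)/15 = -1/15*45 = -3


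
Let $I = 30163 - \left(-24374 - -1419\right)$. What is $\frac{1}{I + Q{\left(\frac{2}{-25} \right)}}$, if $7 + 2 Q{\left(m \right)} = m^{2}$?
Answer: $\frac{1250}{66393129} \approx 1.8827 \cdot 10^{-5}$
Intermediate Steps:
$Q{\left(m \right)} = - \frac{7}{2} + \frac{m^{2}}{2}$
$I = 53118$ ($I = 30163 - \left(-24374 + 1419\right) = 30163 - -22955 = 30163 + 22955 = 53118$)
$\frac{1}{I + Q{\left(\frac{2}{-25} \right)}} = \frac{1}{53118 - \left(\frac{7}{2} - \frac{\left(\frac{2}{-25}\right)^{2}}{2}\right)} = \frac{1}{53118 - \left(\frac{7}{2} - \frac{\left(2 \left(- \frac{1}{25}\right)\right)^{2}}{2}\right)} = \frac{1}{53118 - \left(\frac{7}{2} - \frac{\left(- \frac{2}{25}\right)^{2}}{2}\right)} = \frac{1}{53118 + \left(- \frac{7}{2} + \frac{1}{2} \cdot \frac{4}{625}\right)} = \frac{1}{53118 + \left(- \frac{7}{2} + \frac{2}{625}\right)} = \frac{1}{53118 - \frac{4371}{1250}} = \frac{1}{\frac{66393129}{1250}} = \frac{1250}{66393129}$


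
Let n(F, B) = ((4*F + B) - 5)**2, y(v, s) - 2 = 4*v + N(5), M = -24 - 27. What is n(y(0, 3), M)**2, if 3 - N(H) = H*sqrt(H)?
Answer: 21231616 + 9492480*sqrt(5) ≈ 4.2457e+7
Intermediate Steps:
N(H) = 3 - H**(3/2) (N(H) = 3 - H*sqrt(H) = 3 - H**(3/2))
M = -51
y(v, s) = 5 - 5*sqrt(5) + 4*v (y(v, s) = 2 + (4*v + (3 - 5**(3/2))) = 2 + (4*v + (3 - 5*sqrt(5))) = 2 + (3 - 5*sqrt(5) + 4*v) = 5 - 5*sqrt(5) + 4*v)
n(F, B) = (-5 + B + 4*F)**2 (n(F, B) = ((B + 4*F) - 5)**2 = (-5 + B + 4*F)**2)
n(y(0, 3), M)**2 = ((-5 - 51 + 4*(5 - 5*sqrt(5) + 4*0))**2)**2 = ((-5 - 51 + 4*(5 - 5*sqrt(5) + 0))**2)**2 = ((-5 - 51 + 4*(5 - 5*sqrt(5)))**2)**2 = ((-5 - 51 + (20 - 20*sqrt(5)))**2)**2 = ((-36 - 20*sqrt(5))**2)**2 = (-36 - 20*sqrt(5))**4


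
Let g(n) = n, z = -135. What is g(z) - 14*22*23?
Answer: -7219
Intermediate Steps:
g(z) - 14*22*23 = -135 - 14*22*23 = -135 - 308*23 = -135 - 1*7084 = -135 - 7084 = -7219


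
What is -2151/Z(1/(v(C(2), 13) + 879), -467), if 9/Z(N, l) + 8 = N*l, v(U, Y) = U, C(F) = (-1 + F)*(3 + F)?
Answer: 1801821/884 ≈ 2038.3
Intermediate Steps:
Z(N, l) = 9/(-8 + N*l)
-2151/Z(1/(v(C(2), 13) + 879), -467) = -(-1912 - 111613/((-3 + 2**2 + 2*2) + 879)) = -(-1912 - 111613/((-3 + 4 + 4) + 879)) = -(-1912 - 111613/(5 + 879)) = -2151/(9/(-8 - 467/884)) = -2151/(9/(-7539/884)) = -2151/(9*(-884/7539)) = -2151/(-2652/2513) = -2151*(-2513/2652) = 1801821/884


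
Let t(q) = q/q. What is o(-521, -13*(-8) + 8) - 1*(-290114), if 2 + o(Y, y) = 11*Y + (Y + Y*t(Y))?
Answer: 283339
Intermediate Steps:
t(q) = 1
o(Y, y) = -2 + 13*Y (o(Y, y) = -2 + (11*Y + (Y + Y*1)) = -2 + (11*Y + (Y + Y)) = -2 + (11*Y + 2*Y) = -2 + 13*Y)
o(-521, -13*(-8) + 8) - 1*(-290114) = (-2 + 13*(-521)) - 1*(-290114) = (-2 - 6773) + 290114 = -6775 + 290114 = 283339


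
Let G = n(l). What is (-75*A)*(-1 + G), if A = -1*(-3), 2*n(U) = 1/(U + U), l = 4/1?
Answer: 3375/16 ≈ 210.94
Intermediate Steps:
l = 4 (l = 4*1 = 4)
n(U) = 1/(4*U) (n(U) = 1/(2*(U + U)) = 1/(2*((2*U))) = (1/(2*U))/2 = 1/(4*U))
G = 1/16 (G = (1/4)/4 = (1/4)*(1/4) = 1/16 ≈ 0.062500)
A = 3
(-75*A)*(-1 + G) = (-75*3)*(-1 + 1/16) = -225*(-15/16) = 3375/16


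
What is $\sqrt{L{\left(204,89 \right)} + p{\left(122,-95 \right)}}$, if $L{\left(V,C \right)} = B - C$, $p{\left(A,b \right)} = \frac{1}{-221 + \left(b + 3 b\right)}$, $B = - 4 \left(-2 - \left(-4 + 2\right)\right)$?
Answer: $\frac{i \sqrt{32147490}}{601} \approx 9.4341 i$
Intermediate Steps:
$B = 0$ ($B = - 4 \left(-2 - -2\right) = - 4 \left(-2 + 2\right) = \left(-4\right) 0 = 0$)
$p{\left(A,b \right)} = \frac{1}{-221 + 4 b}$
$L{\left(V,C \right)} = - C$ ($L{\left(V,C \right)} = 0 - C = - C$)
$\sqrt{L{\left(204,89 \right)} + p{\left(122,-95 \right)}} = \sqrt{\left(-1\right) 89 + \frac{1}{-221 + 4 \left(-95\right)}} = \sqrt{-89 + \frac{1}{-221 - 380}} = \sqrt{-89 + \frac{1}{-601}} = \sqrt{-89 - \frac{1}{601}} = \sqrt{- \frac{53490}{601}} = \frac{i \sqrt{32147490}}{601}$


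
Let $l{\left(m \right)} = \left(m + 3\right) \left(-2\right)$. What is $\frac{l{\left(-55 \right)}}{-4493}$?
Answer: $- \frac{104}{4493} \approx -0.023147$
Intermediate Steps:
$l{\left(m \right)} = -6 - 2 m$ ($l{\left(m \right)} = \left(3 + m\right) \left(-2\right) = -6 - 2 m$)
$\frac{l{\left(-55 \right)}}{-4493} = \frac{-6 - -110}{-4493} = \left(-6 + 110\right) \left(- \frac{1}{4493}\right) = 104 \left(- \frac{1}{4493}\right) = - \frac{104}{4493}$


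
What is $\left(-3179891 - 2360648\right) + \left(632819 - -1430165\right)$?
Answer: $-3477555$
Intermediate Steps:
$\left(-3179891 - 2360648\right) + \left(632819 - -1430165\right) = -5540539 + \left(632819 + 1430165\right) = -5540539 + 2062984 = -3477555$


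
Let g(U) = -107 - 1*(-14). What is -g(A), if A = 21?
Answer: 93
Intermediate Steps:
g(U) = -93 (g(U) = -107 + 14 = -93)
-g(A) = -1*(-93) = 93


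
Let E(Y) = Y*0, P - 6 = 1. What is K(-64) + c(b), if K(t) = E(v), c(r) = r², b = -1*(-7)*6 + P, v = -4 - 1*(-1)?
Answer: 2401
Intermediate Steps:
P = 7 (P = 6 + 1 = 7)
v = -3 (v = -4 + 1 = -3)
E(Y) = 0
b = 49 (b = -1*(-7)*6 + 7 = 7*6 + 7 = 42 + 7 = 49)
K(t) = 0
K(-64) + c(b) = 0 + 49² = 0 + 2401 = 2401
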